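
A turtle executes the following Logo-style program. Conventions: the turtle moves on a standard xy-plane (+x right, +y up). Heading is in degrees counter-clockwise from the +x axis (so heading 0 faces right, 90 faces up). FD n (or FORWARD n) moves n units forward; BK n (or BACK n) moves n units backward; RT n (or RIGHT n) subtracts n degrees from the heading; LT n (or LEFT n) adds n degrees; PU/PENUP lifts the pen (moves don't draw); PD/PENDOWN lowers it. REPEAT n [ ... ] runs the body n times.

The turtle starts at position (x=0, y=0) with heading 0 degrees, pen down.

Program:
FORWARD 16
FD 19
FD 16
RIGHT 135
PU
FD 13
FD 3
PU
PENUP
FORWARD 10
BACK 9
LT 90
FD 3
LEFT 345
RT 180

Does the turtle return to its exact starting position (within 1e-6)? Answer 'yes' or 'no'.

Executing turtle program step by step:
Start: pos=(0,0), heading=0, pen down
FD 16: (0,0) -> (16,0) [heading=0, draw]
FD 19: (16,0) -> (35,0) [heading=0, draw]
FD 16: (35,0) -> (51,0) [heading=0, draw]
RT 135: heading 0 -> 225
PU: pen up
FD 13: (51,0) -> (41.808,-9.192) [heading=225, move]
FD 3: (41.808,-9.192) -> (39.686,-11.314) [heading=225, move]
PU: pen up
PU: pen up
FD 10: (39.686,-11.314) -> (32.615,-18.385) [heading=225, move]
BK 9: (32.615,-18.385) -> (38.979,-12.021) [heading=225, move]
LT 90: heading 225 -> 315
FD 3: (38.979,-12.021) -> (41.101,-14.142) [heading=315, move]
LT 345: heading 315 -> 300
RT 180: heading 300 -> 120
Final: pos=(41.101,-14.142), heading=120, 3 segment(s) drawn

Start position: (0, 0)
Final position: (41.101, -14.142)
Distance = 43.466; >= 1e-6 -> NOT closed

Answer: no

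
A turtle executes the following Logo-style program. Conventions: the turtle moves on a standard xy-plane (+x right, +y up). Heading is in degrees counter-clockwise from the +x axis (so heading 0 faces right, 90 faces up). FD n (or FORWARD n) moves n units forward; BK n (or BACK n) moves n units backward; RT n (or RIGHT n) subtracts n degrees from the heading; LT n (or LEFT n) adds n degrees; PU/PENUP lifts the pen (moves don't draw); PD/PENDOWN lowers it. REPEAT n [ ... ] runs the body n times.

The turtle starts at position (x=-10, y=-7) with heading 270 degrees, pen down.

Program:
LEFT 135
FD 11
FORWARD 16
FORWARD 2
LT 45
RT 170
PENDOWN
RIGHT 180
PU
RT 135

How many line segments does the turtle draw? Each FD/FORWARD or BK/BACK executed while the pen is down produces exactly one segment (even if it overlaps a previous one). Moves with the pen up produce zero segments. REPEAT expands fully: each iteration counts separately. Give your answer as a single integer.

Executing turtle program step by step:
Start: pos=(-10,-7), heading=270, pen down
LT 135: heading 270 -> 45
FD 11: (-10,-7) -> (-2.222,0.778) [heading=45, draw]
FD 16: (-2.222,0.778) -> (9.092,12.092) [heading=45, draw]
FD 2: (9.092,12.092) -> (10.506,13.506) [heading=45, draw]
LT 45: heading 45 -> 90
RT 170: heading 90 -> 280
PD: pen down
RT 180: heading 280 -> 100
PU: pen up
RT 135: heading 100 -> 325
Final: pos=(10.506,13.506), heading=325, 3 segment(s) drawn
Segments drawn: 3

Answer: 3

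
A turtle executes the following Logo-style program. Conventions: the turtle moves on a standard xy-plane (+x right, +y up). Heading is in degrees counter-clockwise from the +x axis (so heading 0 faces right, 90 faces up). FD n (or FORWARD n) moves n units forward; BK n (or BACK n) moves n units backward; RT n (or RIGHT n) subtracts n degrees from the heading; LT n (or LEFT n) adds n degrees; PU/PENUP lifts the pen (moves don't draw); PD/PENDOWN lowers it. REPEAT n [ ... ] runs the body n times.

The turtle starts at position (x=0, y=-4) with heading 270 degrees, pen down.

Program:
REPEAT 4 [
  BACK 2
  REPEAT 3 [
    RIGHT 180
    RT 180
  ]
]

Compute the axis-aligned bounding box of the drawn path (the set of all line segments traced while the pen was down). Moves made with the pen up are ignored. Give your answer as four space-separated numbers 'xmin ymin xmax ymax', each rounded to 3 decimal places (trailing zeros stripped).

Executing turtle program step by step:
Start: pos=(0,-4), heading=270, pen down
REPEAT 4 [
  -- iteration 1/4 --
  BK 2: (0,-4) -> (0,-2) [heading=270, draw]
  REPEAT 3 [
    -- iteration 1/3 --
    RT 180: heading 270 -> 90
    RT 180: heading 90 -> 270
    -- iteration 2/3 --
    RT 180: heading 270 -> 90
    RT 180: heading 90 -> 270
    -- iteration 3/3 --
    RT 180: heading 270 -> 90
    RT 180: heading 90 -> 270
  ]
  -- iteration 2/4 --
  BK 2: (0,-2) -> (0,0) [heading=270, draw]
  REPEAT 3 [
    -- iteration 1/3 --
    RT 180: heading 270 -> 90
    RT 180: heading 90 -> 270
    -- iteration 2/3 --
    RT 180: heading 270 -> 90
    RT 180: heading 90 -> 270
    -- iteration 3/3 --
    RT 180: heading 270 -> 90
    RT 180: heading 90 -> 270
  ]
  -- iteration 3/4 --
  BK 2: (0,0) -> (0,2) [heading=270, draw]
  REPEAT 3 [
    -- iteration 1/3 --
    RT 180: heading 270 -> 90
    RT 180: heading 90 -> 270
    -- iteration 2/3 --
    RT 180: heading 270 -> 90
    RT 180: heading 90 -> 270
    -- iteration 3/3 --
    RT 180: heading 270 -> 90
    RT 180: heading 90 -> 270
  ]
  -- iteration 4/4 --
  BK 2: (0,2) -> (0,4) [heading=270, draw]
  REPEAT 3 [
    -- iteration 1/3 --
    RT 180: heading 270 -> 90
    RT 180: heading 90 -> 270
    -- iteration 2/3 --
    RT 180: heading 270 -> 90
    RT 180: heading 90 -> 270
    -- iteration 3/3 --
    RT 180: heading 270 -> 90
    RT 180: heading 90 -> 270
  ]
]
Final: pos=(0,4), heading=270, 4 segment(s) drawn

Segment endpoints: x in {0, 0, 0, 0, 0}, y in {-4, -2, 0, 2, 4}
xmin=0, ymin=-4, xmax=0, ymax=4

Answer: 0 -4 0 4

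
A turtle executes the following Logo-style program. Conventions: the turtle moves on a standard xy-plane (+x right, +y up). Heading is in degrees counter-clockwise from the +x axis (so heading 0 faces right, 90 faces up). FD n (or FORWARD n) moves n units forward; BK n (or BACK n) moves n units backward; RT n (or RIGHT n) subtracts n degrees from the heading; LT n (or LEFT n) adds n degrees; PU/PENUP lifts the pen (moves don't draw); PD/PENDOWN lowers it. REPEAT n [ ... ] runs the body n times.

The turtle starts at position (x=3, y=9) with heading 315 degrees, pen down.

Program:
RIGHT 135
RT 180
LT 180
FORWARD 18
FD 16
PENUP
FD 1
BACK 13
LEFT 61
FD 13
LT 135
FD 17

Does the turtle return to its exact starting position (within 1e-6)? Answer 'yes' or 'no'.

Executing turtle program step by step:
Start: pos=(3,9), heading=315, pen down
RT 135: heading 315 -> 180
RT 180: heading 180 -> 0
LT 180: heading 0 -> 180
FD 18: (3,9) -> (-15,9) [heading=180, draw]
FD 16: (-15,9) -> (-31,9) [heading=180, draw]
PU: pen up
FD 1: (-31,9) -> (-32,9) [heading=180, move]
BK 13: (-32,9) -> (-19,9) [heading=180, move]
LT 61: heading 180 -> 241
FD 13: (-19,9) -> (-25.303,-2.37) [heading=241, move]
LT 135: heading 241 -> 16
FD 17: (-25.303,-2.37) -> (-8.961,2.316) [heading=16, move]
Final: pos=(-8.961,2.316), heading=16, 2 segment(s) drawn

Start position: (3, 9)
Final position: (-8.961, 2.316)
Distance = 13.702; >= 1e-6 -> NOT closed

Answer: no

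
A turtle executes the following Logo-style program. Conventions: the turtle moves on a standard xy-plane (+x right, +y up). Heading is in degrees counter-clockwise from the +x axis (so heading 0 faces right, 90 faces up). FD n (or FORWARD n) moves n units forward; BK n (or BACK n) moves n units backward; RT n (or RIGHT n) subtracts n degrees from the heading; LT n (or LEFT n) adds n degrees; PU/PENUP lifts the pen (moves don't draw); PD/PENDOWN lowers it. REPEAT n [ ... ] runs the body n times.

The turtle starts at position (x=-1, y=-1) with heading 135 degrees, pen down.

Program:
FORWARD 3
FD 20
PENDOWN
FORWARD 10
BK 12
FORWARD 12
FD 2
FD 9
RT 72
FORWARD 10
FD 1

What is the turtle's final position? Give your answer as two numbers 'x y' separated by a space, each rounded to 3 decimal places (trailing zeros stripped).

Executing turtle program step by step:
Start: pos=(-1,-1), heading=135, pen down
FD 3: (-1,-1) -> (-3.121,1.121) [heading=135, draw]
FD 20: (-3.121,1.121) -> (-17.263,15.263) [heading=135, draw]
PD: pen down
FD 10: (-17.263,15.263) -> (-24.335,22.335) [heading=135, draw]
BK 12: (-24.335,22.335) -> (-15.849,13.849) [heading=135, draw]
FD 12: (-15.849,13.849) -> (-24.335,22.335) [heading=135, draw]
FD 2: (-24.335,22.335) -> (-25.749,23.749) [heading=135, draw]
FD 9: (-25.749,23.749) -> (-32.113,30.113) [heading=135, draw]
RT 72: heading 135 -> 63
FD 10: (-32.113,30.113) -> (-27.573,39.023) [heading=63, draw]
FD 1: (-27.573,39.023) -> (-27.119,39.914) [heading=63, draw]
Final: pos=(-27.119,39.914), heading=63, 9 segment(s) drawn

Answer: -27.119 39.914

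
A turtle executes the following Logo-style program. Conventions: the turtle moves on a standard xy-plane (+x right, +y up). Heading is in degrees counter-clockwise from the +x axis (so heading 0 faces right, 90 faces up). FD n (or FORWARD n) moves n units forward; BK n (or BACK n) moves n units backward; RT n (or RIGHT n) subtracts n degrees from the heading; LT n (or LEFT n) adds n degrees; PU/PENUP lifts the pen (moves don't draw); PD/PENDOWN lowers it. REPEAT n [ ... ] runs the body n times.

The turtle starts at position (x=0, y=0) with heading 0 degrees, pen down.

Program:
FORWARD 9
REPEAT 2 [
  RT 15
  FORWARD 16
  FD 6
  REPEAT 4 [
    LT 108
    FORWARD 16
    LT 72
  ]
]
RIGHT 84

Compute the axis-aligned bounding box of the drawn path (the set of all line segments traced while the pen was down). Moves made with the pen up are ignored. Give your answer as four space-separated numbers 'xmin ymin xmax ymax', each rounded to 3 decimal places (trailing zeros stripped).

Executing turtle program step by step:
Start: pos=(0,0), heading=0, pen down
FD 9: (0,0) -> (9,0) [heading=0, draw]
REPEAT 2 [
  -- iteration 1/2 --
  RT 15: heading 0 -> 345
  FD 16: (9,0) -> (24.455,-4.141) [heading=345, draw]
  FD 6: (24.455,-4.141) -> (30.25,-5.694) [heading=345, draw]
  REPEAT 4 [
    -- iteration 1/4 --
    LT 108: heading 345 -> 93
    FD 16: (30.25,-5.694) -> (29.413,10.284) [heading=93, draw]
    LT 72: heading 93 -> 165
    -- iteration 2/4 --
    LT 108: heading 165 -> 273
    FD 16: (29.413,10.284) -> (30.25,-5.694) [heading=273, draw]
    LT 72: heading 273 -> 345
    -- iteration 3/4 --
    LT 108: heading 345 -> 93
    FD 16: (30.25,-5.694) -> (29.413,10.284) [heading=93, draw]
    LT 72: heading 93 -> 165
    -- iteration 4/4 --
    LT 108: heading 165 -> 273
    FD 16: (29.413,10.284) -> (30.25,-5.694) [heading=273, draw]
    LT 72: heading 273 -> 345
  ]
  -- iteration 2/2 --
  RT 15: heading 345 -> 330
  FD 16: (30.25,-5.694) -> (44.107,-13.694) [heading=330, draw]
  FD 6: (44.107,-13.694) -> (49.303,-16.694) [heading=330, draw]
  REPEAT 4 [
    -- iteration 1/4 --
    LT 108: heading 330 -> 78
    FD 16: (49.303,-16.694) -> (52.63,-1.044) [heading=78, draw]
    LT 72: heading 78 -> 150
    -- iteration 2/4 --
    LT 108: heading 150 -> 258
    FD 16: (52.63,-1.044) -> (49.303,-16.694) [heading=258, draw]
    LT 72: heading 258 -> 330
    -- iteration 3/4 --
    LT 108: heading 330 -> 78
    FD 16: (49.303,-16.694) -> (52.63,-1.044) [heading=78, draw]
    LT 72: heading 78 -> 150
    -- iteration 4/4 --
    LT 108: heading 150 -> 258
    FD 16: (52.63,-1.044) -> (49.303,-16.694) [heading=258, draw]
    LT 72: heading 258 -> 330
  ]
]
RT 84: heading 330 -> 246
Final: pos=(49.303,-16.694), heading=246, 13 segment(s) drawn

Segment endpoints: x in {0, 9, 24.455, 29.413, 29.413, 30.25, 30.25, 44.107, 49.303, 52.63, 52.63}, y in {-16.694, -16.694, -13.694, -5.694, -4.141, -1.044, -1.044, 0, 10.284}
xmin=0, ymin=-16.694, xmax=52.63, ymax=10.284

Answer: 0 -16.694 52.63 10.284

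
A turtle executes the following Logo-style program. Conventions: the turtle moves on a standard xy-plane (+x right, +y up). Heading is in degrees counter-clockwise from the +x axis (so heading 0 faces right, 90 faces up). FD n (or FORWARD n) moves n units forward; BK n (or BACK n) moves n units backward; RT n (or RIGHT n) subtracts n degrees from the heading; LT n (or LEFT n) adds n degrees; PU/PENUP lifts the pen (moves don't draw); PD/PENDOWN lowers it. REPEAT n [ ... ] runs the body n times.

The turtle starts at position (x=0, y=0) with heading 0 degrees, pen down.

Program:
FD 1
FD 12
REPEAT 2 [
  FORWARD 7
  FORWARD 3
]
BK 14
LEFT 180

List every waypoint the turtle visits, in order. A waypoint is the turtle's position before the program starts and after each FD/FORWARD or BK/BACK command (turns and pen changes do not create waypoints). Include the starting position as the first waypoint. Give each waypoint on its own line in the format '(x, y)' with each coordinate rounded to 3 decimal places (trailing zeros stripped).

Answer: (0, 0)
(1, 0)
(13, 0)
(20, 0)
(23, 0)
(30, 0)
(33, 0)
(19, 0)

Derivation:
Executing turtle program step by step:
Start: pos=(0,0), heading=0, pen down
FD 1: (0,0) -> (1,0) [heading=0, draw]
FD 12: (1,0) -> (13,0) [heading=0, draw]
REPEAT 2 [
  -- iteration 1/2 --
  FD 7: (13,0) -> (20,0) [heading=0, draw]
  FD 3: (20,0) -> (23,0) [heading=0, draw]
  -- iteration 2/2 --
  FD 7: (23,0) -> (30,0) [heading=0, draw]
  FD 3: (30,0) -> (33,0) [heading=0, draw]
]
BK 14: (33,0) -> (19,0) [heading=0, draw]
LT 180: heading 0 -> 180
Final: pos=(19,0), heading=180, 7 segment(s) drawn
Waypoints (8 total):
(0, 0)
(1, 0)
(13, 0)
(20, 0)
(23, 0)
(30, 0)
(33, 0)
(19, 0)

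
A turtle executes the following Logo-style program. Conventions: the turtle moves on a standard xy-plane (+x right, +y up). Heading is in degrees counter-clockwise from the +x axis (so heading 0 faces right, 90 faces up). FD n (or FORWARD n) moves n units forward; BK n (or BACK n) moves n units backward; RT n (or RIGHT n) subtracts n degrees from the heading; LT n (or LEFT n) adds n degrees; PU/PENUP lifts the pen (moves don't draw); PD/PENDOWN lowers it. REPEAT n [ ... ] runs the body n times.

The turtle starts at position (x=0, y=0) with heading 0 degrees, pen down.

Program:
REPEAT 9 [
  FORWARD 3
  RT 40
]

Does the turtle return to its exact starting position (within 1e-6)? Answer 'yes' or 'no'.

Executing turtle program step by step:
Start: pos=(0,0), heading=0, pen down
REPEAT 9 [
  -- iteration 1/9 --
  FD 3: (0,0) -> (3,0) [heading=0, draw]
  RT 40: heading 0 -> 320
  -- iteration 2/9 --
  FD 3: (3,0) -> (5.298,-1.928) [heading=320, draw]
  RT 40: heading 320 -> 280
  -- iteration 3/9 --
  FD 3: (5.298,-1.928) -> (5.819,-4.883) [heading=280, draw]
  RT 40: heading 280 -> 240
  -- iteration 4/9 --
  FD 3: (5.819,-4.883) -> (4.319,-7.481) [heading=240, draw]
  RT 40: heading 240 -> 200
  -- iteration 5/9 --
  FD 3: (4.319,-7.481) -> (1.5,-8.507) [heading=200, draw]
  RT 40: heading 200 -> 160
  -- iteration 6/9 --
  FD 3: (1.5,-8.507) -> (-1.319,-7.481) [heading=160, draw]
  RT 40: heading 160 -> 120
  -- iteration 7/9 --
  FD 3: (-1.319,-7.481) -> (-2.819,-4.883) [heading=120, draw]
  RT 40: heading 120 -> 80
  -- iteration 8/9 --
  FD 3: (-2.819,-4.883) -> (-2.298,-1.928) [heading=80, draw]
  RT 40: heading 80 -> 40
  -- iteration 9/9 --
  FD 3: (-2.298,-1.928) -> (0,0) [heading=40, draw]
  RT 40: heading 40 -> 0
]
Final: pos=(0,0), heading=0, 9 segment(s) drawn

Start position: (0, 0)
Final position: (0, 0)
Distance = 0; < 1e-6 -> CLOSED

Answer: yes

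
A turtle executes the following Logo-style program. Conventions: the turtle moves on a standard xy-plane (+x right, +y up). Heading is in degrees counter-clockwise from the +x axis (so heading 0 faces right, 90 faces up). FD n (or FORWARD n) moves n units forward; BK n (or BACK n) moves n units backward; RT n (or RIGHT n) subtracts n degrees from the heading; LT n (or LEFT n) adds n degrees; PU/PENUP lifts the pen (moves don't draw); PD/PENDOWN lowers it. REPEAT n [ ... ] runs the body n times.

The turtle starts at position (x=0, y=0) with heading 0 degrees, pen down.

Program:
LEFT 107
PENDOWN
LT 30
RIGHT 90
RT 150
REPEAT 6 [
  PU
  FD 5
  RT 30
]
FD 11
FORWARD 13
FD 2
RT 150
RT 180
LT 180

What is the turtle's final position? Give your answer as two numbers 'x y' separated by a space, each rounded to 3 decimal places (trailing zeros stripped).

Answer: -13.458 24.659

Derivation:
Executing turtle program step by step:
Start: pos=(0,0), heading=0, pen down
LT 107: heading 0 -> 107
PD: pen down
LT 30: heading 107 -> 137
RT 90: heading 137 -> 47
RT 150: heading 47 -> 257
REPEAT 6 [
  -- iteration 1/6 --
  PU: pen up
  FD 5: (0,0) -> (-1.125,-4.872) [heading=257, move]
  RT 30: heading 257 -> 227
  -- iteration 2/6 --
  PU: pen up
  FD 5: (-1.125,-4.872) -> (-4.535,-8.529) [heading=227, move]
  RT 30: heading 227 -> 197
  -- iteration 3/6 --
  PU: pen up
  FD 5: (-4.535,-8.529) -> (-9.316,-9.99) [heading=197, move]
  RT 30: heading 197 -> 167
  -- iteration 4/6 --
  PU: pen up
  FD 5: (-9.316,-9.99) -> (-14.188,-8.866) [heading=167, move]
  RT 30: heading 167 -> 137
  -- iteration 5/6 --
  PU: pen up
  FD 5: (-14.188,-8.866) -> (-17.845,-5.456) [heading=137, move]
  RT 30: heading 137 -> 107
  -- iteration 6/6 --
  PU: pen up
  FD 5: (-17.845,-5.456) -> (-19.307,-0.674) [heading=107, move]
  RT 30: heading 107 -> 77
]
FD 11: (-19.307,-0.674) -> (-16.832,10.044) [heading=77, move]
FD 13: (-16.832,10.044) -> (-13.908,22.711) [heading=77, move]
FD 2: (-13.908,22.711) -> (-13.458,24.659) [heading=77, move]
RT 150: heading 77 -> 287
RT 180: heading 287 -> 107
LT 180: heading 107 -> 287
Final: pos=(-13.458,24.659), heading=287, 0 segment(s) drawn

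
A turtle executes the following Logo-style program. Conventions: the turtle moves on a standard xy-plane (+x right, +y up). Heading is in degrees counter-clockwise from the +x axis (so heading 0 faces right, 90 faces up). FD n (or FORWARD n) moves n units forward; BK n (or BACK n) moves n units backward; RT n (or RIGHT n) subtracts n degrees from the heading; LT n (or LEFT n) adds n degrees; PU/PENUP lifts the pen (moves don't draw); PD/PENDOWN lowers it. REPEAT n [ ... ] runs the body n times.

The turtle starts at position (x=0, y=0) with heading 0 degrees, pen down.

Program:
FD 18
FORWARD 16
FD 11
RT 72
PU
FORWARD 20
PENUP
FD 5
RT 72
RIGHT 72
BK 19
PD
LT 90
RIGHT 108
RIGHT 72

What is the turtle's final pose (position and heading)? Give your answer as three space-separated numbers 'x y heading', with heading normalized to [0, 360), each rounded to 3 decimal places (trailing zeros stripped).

Answer: 68.097 -34.944 54

Derivation:
Executing turtle program step by step:
Start: pos=(0,0), heading=0, pen down
FD 18: (0,0) -> (18,0) [heading=0, draw]
FD 16: (18,0) -> (34,0) [heading=0, draw]
FD 11: (34,0) -> (45,0) [heading=0, draw]
RT 72: heading 0 -> 288
PU: pen up
FD 20: (45,0) -> (51.18,-19.021) [heading=288, move]
PU: pen up
FD 5: (51.18,-19.021) -> (52.725,-23.776) [heading=288, move]
RT 72: heading 288 -> 216
RT 72: heading 216 -> 144
BK 19: (52.725,-23.776) -> (68.097,-34.944) [heading=144, move]
PD: pen down
LT 90: heading 144 -> 234
RT 108: heading 234 -> 126
RT 72: heading 126 -> 54
Final: pos=(68.097,-34.944), heading=54, 3 segment(s) drawn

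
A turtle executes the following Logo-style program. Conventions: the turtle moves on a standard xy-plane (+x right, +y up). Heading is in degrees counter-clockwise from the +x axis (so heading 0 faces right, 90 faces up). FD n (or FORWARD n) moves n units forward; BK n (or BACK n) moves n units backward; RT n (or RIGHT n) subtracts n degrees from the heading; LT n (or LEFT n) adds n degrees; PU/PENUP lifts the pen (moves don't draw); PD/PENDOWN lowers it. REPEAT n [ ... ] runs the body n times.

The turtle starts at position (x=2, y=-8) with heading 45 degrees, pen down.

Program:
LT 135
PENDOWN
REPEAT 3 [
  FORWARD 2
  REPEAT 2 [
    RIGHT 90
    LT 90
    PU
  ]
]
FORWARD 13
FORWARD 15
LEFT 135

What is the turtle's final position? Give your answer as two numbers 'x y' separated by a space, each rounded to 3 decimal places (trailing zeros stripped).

Answer: -32 -8

Derivation:
Executing turtle program step by step:
Start: pos=(2,-8), heading=45, pen down
LT 135: heading 45 -> 180
PD: pen down
REPEAT 3 [
  -- iteration 1/3 --
  FD 2: (2,-8) -> (0,-8) [heading=180, draw]
  REPEAT 2 [
    -- iteration 1/2 --
    RT 90: heading 180 -> 90
    LT 90: heading 90 -> 180
    PU: pen up
    -- iteration 2/2 --
    RT 90: heading 180 -> 90
    LT 90: heading 90 -> 180
    PU: pen up
  ]
  -- iteration 2/3 --
  FD 2: (0,-8) -> (-2,-8) [heading=180, move]
  REPEAT 2 [
    -- iteration 1/2 --
    RT 90: heading 180 -> 90
    LT 90: heading 90 -> 180
    PU: pen up
    -- iteration 2/2 --
    RT 90: heading 180 -> 90
    LT 90: heading 90 -> 180
    PU: pen up
  ]
  -- iteration 3/3 --
  FD 2: (-2,-8) -> (-4,-8) [heading=180, move]
  REPEAT 2 [
    -- iteration 1/2 --
    RT 90: heading 180 -> 90
    LT 90: heading 90 -> 180
    PU: pen up
    -- iteration 2/2 --
    RT 90: heading 180 -> 90
    LT 90: heading 90 -> 180
    PU: pen up
  ]
]
FD 13: (-4,-8) -> (-17,-8) [heading=180, move]
FD 15: (-17,-8) -> (-32,-8) [heading=180, move]
LT 135: heading 180 -> 315
Final: pos=(-32,-8), heading=315, 1 segment(s) drawn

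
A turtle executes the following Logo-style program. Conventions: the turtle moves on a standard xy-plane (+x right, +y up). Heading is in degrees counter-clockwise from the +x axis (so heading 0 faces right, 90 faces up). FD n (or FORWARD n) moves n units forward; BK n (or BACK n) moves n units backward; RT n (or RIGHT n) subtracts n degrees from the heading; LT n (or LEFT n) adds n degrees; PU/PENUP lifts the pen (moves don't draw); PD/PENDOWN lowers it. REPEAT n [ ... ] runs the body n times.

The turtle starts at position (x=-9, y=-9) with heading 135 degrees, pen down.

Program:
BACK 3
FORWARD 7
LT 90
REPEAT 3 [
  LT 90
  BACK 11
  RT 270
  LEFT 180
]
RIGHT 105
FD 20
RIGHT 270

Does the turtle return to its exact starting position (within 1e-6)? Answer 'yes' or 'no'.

Answer: no

Derivation:
Executing turtle program step by step:
Start: pos=(-9,-9), heading=135, pen down
BK 3: (-9,-9) -> (-6.879,-11.121) [heading=135, draw]
FD 7: (-6.879,-11.121) -> (-11.828,-6.172) [heading=135, draw]
LT 90: heading 135 -> 225
REPEAT 3 [
  -- iteration 1/3 --
  LT 90: heading 225 -> 315
  BK 11: (-11.828,-6.172) -> (-19.607,1.607) [heading=315, draw]
  RT 270: heading 315 -> 45
  LT 180: heading 45 -> 225
  -- iteration 2/3 --
  LT 90: heading 225 -> 315
  BK 11: (-19.607,1.607) -> (-27.385,9.385) [heading=315, draw]
  RT 270: heading 315 -> 45
  LT 180: heading 45 -> 225
  -- iteration 3/3 --
  LT 90: heading 225 -> 315
  BK 11: (-27.385,9.385) -> (-35.163,17.163) [heading=315, draw]
  RT 270: heading 315 -> 45
  LT 180: heading 45 -> 225
]
RT 105: heading 225 -> 120
FD 20: (-35.163,17.163) -> (-45.163,34.483) [heading=120, draw]
RT 270: heading 120 -> 210
Final: pos=(-45.163,34.483), heading=210, 6 segment(s) drawn

Start position: (-9, -9)
Final position: (-45.163, 34.483)
Distance = 56.556; >= 1e-6 -> NOT closed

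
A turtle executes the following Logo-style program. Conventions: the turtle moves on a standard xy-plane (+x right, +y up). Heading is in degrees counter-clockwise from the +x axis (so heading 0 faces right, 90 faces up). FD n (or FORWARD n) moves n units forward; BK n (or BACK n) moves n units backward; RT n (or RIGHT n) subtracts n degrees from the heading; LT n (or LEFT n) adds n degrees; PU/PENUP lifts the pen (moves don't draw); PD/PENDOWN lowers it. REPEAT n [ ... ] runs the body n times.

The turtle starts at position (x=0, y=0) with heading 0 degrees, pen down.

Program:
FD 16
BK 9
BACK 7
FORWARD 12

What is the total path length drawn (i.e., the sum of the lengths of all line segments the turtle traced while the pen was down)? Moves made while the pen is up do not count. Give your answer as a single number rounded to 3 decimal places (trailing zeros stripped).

Executing turtle program step by step:
Start: pos=(0,0), heading=0, pen down
FD 16: (0,0) -> (16,0) [heading=0, draw]
BK 9: (16,0) -> (7,0) [heading=0, draw]
BK 7: (7,0) -> (0,0) [heading=0, draw]
FD 12: (0,0) -> (12,0) [heading=0, draw]
Final: pos=(12,0), heading=0, 4 segment(s) drawn

Segment lengths:
  seg 1: (0,0) -> (16,0), length = 16
  seg 2: (16,0) -> (7,0), length = 9
  seg 3: (7,0) -> (0,0), length = 7
  seg 4: (0,0) -> (12,0), length = 12
Total = 44

Answer: 44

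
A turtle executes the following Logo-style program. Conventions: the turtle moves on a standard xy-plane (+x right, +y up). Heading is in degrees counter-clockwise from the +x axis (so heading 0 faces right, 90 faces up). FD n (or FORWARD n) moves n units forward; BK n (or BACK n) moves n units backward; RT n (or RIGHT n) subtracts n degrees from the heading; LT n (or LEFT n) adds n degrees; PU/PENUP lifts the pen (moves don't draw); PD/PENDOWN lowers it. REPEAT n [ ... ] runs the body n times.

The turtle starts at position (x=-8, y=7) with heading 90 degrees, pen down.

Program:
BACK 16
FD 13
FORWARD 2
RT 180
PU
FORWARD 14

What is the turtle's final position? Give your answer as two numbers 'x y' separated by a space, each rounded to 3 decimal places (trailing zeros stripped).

Answer: -8 -8

Derivation:
Executing turtle program step by step:
Start: pos=(-8,7), heading=90, pen down
BK 16: (-8,7) -> (-8,-9) [heading=90, draw]
FD 13: (-8,-9) -> (-8,4) [heading=90, draw]
FD 2: (-8,4) -> (-8,6) [heading=90, draw]
RT 180: heading 90 -> 270
PU: pen up
FD 14: (-8,6) -> (-8,-8) [heading=270, move]
Final: pos=(-8,-8), heading=270, 3 segment(s) drawn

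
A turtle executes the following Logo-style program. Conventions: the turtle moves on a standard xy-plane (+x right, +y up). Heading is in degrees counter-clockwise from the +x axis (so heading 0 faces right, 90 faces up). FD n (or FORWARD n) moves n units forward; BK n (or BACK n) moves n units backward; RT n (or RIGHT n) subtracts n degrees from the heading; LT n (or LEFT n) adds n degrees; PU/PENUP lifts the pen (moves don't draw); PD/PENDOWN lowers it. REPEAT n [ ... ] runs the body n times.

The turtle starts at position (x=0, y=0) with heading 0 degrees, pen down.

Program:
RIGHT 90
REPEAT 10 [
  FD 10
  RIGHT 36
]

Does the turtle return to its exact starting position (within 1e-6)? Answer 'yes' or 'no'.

Answer: yes

Derivation:
Executing turtle program step by step:
Start: pos=(0,0), heading=0, pen down
RT 90: heading 0 -> 270
REPEAT 10 [
  -- iteration 1/10 --
  FD 10: (0,0) -> (0,-10) [heading=270, draw]
  RT 36: heading 270 -> 234
  -- iteration 2/10 --
  FD 10: (0,-10) -> (-5.878,-18.09) [heading=234, draw]
  RT 36: heading 234 -> 198
  -- iteration 3/10 --
  FD 10: (-5.878,-18.09) -> (-15.388,-21.18) [heading=198, draw]
  RT 36: heading 198 -> 162
  -- iteration 4/10 --
  FD 10: (-15.388,-21.18) -> (-24.899,-18.09) [heading=162, draw]
  RT 36: heading 162 -> 126
  -- iteration 5/10 --
  FD 10: (-24.899,-18.09) -> (-30.777,-10) [heading=126, draw]
  RT 36: heading 126 -> 90
  -- iteration 6/10 --
  FD 10: (-30.777,-10) -> (-30.777,0) [heading=90, draw]
  RT 36: heading 90 -> 54
  -- iteration 7/10 --
  FD 10: (-30.777,0) -> (-24.899,8.09) [heading=54, draw]
  RT 36: heading 54 -> 18
  -- iteration 8/10 --
  FD 10: (-24.899,8.09) -> (-15.388,11.18) [heading=18, draw]
  RT 36: heading 18 -> 342
  -- iteration 9/10 --
  FD 10: (-15.388,11.18) -> (-5.878,8.09) [heading=342, draw]
  RT 36: heading 342 -> 306
  -- iteration 10/10 --
  FD 10: (-5.878,8.09) -> (0,0) [heading=306, draw]
  RT 36: heading 306 -> 270
]
Final: pos=(0,0), heading=270, 10 segment(s) drawn

Start position: (0, 0)
Final position: (0, 0)
Distance = 0; < 1e-6 -> CLOSED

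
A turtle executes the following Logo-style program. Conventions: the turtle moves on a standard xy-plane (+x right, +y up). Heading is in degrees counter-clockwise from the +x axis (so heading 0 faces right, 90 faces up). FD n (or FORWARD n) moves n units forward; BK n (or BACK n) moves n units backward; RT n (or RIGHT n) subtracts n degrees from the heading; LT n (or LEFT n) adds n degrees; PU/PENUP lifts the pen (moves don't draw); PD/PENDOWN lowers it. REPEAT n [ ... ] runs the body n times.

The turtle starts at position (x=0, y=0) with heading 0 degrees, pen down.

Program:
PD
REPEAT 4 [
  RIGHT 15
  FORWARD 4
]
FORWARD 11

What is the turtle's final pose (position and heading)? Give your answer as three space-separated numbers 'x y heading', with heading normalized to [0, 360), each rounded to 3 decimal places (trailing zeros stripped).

Answer: 17.656 -18.854 300

Derivation:
Executing turtle program step by step:
Start: pos=(0,0), heading=0, pen down
PD: pen down
REPEAT 4 [
  -- iteration 1/4 --
  RT 15: heading 0 -> 345
  FD 4: (0,0) -> (3.864,-1.035) [heading=345, draw]
  -- iteration 2/4 --
  RT 15: heading 345 -> 330
  FD 4: (3.864,-1.035) -> (7.328,-3.035) [heading=330, draw]
  -- iteration 3/4 --
  RT 15: heading 330 -> 315
  FD 4: (7.328,-3.035) -> (10.156,-5.864) [heading=315, draw]
  -- iteration 4/4 --
  RT 15: heading 315 -> 300
  FD 4: (10.156,-5.864) -> (12.156,-9.328) [heading=300, draw]
]
FD 11: (12.156,-9.328) -> (17.656,-18.854) [heading=300, draw]
Final: pos=(17.656,-18.854), heading=300, 5 segment(s) drawn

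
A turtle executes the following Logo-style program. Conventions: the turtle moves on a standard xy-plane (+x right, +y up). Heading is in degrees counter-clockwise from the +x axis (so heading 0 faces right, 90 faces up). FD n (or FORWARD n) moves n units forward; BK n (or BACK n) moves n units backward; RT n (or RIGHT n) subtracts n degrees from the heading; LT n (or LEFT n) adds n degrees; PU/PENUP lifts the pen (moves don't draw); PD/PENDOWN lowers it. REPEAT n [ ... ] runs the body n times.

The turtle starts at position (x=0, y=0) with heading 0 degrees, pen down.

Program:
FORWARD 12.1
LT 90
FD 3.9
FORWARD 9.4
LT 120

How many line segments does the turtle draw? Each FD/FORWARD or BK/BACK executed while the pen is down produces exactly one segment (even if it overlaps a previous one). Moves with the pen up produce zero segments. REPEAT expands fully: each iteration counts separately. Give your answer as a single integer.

Executing turtle program step by step:
Start: pos=(0,0), heading=0, pen down
FD 12.1: (0,0) -> (12.1,0) [heading=0, draw]
LT 90: heading 0 -> 90
FD 3.9: (12.1,0) -> (12.1,3.9) [heading=90, draw]
FD 9.4: (12.1,3.9) -> (12.1,13.3) [heading=90, draw]
LT 120: heading 90 -> 210
Final: pos=(12.1,13.3), heading=210, 3 segment(s) drawn
Segments drawn: 3

Answer: 3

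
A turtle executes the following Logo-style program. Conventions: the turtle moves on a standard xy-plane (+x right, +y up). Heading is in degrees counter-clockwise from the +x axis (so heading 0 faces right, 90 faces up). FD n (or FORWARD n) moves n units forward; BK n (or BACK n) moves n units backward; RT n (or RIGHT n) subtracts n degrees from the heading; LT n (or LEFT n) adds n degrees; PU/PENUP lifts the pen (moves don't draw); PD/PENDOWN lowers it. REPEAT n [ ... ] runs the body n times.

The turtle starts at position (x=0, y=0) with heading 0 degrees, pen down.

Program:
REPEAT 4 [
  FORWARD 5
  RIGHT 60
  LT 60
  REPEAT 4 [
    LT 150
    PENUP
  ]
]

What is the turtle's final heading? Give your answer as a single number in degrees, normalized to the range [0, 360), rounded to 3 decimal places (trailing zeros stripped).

Executing turtle program step by step:
Start: pos=(0,0), heading=0, pen down
REPEAT 4 [
  -- iteration 1/4 --
  FD 5: (0,0) -> (5,0) [heading=0, draw]
  RT 60: heading 0 -> 300
  LT 60: heading 300 -> 0
  REPEAT 4 [
    -- iteration 1/4 --
    LT 150: heading 0 -> 150
    PU: pen up
    -- iteration 2/4 --
    LT 150: heading 150 -> 300
    PU: pen up
    -- iteration 3/4 --
    LT 150: heading 300 -> 90
    PU: pen up
    -- iteration 4/4 --
    LT 150: heading 90 -> 240
    PU: pen up
  ]
  -- iteration 2/4 --
  FD 5: (5,0) -> (2.5,-4.33) [heading=240, move]
  RT 60: heading 240 -> 180
  LT 60: heading 180 -> 240
  REPEAT 4 [
    -- iteration 1/4 --
    LT 150: heading 240 -> 30
    PU: pen up
    -- iteration 2/4 --
    LT 150: heading 30 -> 180
    PU: pen up
    -- iteration 3/4 --
    LT 150: heading 180 -> 330
    PU: pen up
    -- iteration 4/4 --
    LT 150: heading 330 -> 120
    PU: pen up
  ]
  -- iteration 3/4 --
  FD 5: (2.5,-4.33) -> (0,0) [heading=120, move]
  RT 60: heading 120 -> 60
  LT 60: heading 60 -> 120
  REPEAT 4 [
    -- iteration 1/4 --
    LT 150: heading 120 -> 270
    PU: pen up
    -- iteration 2/4 --
    LT 150: heading 270 -> 60
    PU: pen up
    -- iteration 3/4 --
    LT 150: heading 60 -> 210
    PU: pen up
    -- iteration 4/4 --
    LT 150: heading 210 -> 0
    PU: pen up
  ]
  -- iteration 4/4 --
  FD 5: (0,0) -> (5,0) [heading=0, move]
  RT 60: heading 0 -> 300
  LT 60: heading 300 -> 0
  REPEAT 4 [
    -- iteration 1/4 --
    LT 150: heading 0 -> 150
    PU: pen up
    -- iteration 2/4 --
    LT 150: heading 150 -> 300
    PU: pen up
    -- iteration 3/4 --
    LT 150: heading 300 -> 90
    PU: pen up
    -- iteration 4/4 --
    LT 150: heading 90 -> 240
    PU: pen up
  ]
]
Final: pos=(5,0), heading=240, 1 segment(s) drawn

Answer: 240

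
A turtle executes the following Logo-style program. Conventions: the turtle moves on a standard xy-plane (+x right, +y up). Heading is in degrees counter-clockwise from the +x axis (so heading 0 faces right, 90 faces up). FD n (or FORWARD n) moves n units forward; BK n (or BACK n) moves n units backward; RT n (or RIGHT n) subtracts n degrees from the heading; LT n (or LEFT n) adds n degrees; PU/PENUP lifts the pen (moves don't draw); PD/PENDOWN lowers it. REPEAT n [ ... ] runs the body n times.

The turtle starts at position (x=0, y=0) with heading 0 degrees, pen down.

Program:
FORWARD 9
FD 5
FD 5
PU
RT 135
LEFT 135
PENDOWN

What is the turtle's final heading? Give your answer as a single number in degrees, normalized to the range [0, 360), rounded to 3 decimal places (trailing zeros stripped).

Executing turtle program step by step:
Start: pos=(0,0), heading=0, pen down
FD 9: (0,0) -> (9,0) [heading=0, draw]
FD 5: (9,0) -> (14,0) [heading=0, draw]
FD 5: (14,0) -> (19,0) [heading=0, draw]
PU: pen up
RT 135: heading 0 -> 225
LT 135: heading 225 -> 0
PD: pen down
Final: pos=(19,0), heading=0, 3 segment(s) drawn

Answer: 0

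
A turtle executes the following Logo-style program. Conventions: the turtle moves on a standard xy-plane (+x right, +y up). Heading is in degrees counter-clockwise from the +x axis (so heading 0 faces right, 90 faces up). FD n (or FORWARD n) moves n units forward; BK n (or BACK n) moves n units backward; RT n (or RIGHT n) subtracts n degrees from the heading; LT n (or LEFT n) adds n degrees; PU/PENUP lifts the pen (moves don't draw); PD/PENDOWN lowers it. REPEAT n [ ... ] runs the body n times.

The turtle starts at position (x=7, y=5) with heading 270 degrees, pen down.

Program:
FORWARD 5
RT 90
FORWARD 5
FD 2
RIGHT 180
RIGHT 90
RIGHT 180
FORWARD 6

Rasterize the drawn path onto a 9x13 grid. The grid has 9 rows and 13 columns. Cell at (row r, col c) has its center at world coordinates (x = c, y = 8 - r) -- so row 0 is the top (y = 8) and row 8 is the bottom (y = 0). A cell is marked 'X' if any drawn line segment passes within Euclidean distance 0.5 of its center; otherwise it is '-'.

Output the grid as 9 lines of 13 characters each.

Answer: -------------
-------------
X------------
X------X-----
X------X-----
X------X-----
X------X-----
X------X-----
XXXXXXXX-----

Derivation:
Segment 0: (7,5) -> (7,0)
Segment 1: (7,0) -> (2,0)
Segment 2: (2,0) -> (-0,0)
Segment 3: (-0,0) -> (-0,6)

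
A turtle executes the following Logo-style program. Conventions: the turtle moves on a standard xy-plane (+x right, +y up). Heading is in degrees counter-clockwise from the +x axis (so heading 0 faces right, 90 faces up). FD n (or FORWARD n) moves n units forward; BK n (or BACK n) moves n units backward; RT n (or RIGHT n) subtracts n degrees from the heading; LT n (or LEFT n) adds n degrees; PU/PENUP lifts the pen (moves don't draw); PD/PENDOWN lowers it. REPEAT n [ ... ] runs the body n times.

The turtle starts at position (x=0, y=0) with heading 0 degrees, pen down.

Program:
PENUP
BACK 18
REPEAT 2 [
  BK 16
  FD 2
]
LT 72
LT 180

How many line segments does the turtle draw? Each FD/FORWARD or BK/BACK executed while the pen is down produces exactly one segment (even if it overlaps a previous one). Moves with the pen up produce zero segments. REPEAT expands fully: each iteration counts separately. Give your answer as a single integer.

Answer: 0

Derivation:
Executing turtle program step by step:
Start: pos=(0,0), heading=0, pen down
PU: pen up
BK 18: (0,0) -> (-18,0) [heading=0, move]
REPEAT 2 [
  -- iteration 1/2 --
  BK 16: (-18,0) -> (-34,0) [heading=0, move]
  FD 2: (-34,0) -> (-32,0) [heading=0, move]
  -- iteration 2/2 --
  BK 16: (-32,0) -> (-48,0) [heading=0, move]
  FD 2: (-48,0) -> (-46,0) [heading=0, move]
]
LT 72: heading 0 -> 72
LT 180: heading 72 -> 252
Final: pos=(-46,0), heading=252, 0 segment(s) drawn
Segments drawn: 0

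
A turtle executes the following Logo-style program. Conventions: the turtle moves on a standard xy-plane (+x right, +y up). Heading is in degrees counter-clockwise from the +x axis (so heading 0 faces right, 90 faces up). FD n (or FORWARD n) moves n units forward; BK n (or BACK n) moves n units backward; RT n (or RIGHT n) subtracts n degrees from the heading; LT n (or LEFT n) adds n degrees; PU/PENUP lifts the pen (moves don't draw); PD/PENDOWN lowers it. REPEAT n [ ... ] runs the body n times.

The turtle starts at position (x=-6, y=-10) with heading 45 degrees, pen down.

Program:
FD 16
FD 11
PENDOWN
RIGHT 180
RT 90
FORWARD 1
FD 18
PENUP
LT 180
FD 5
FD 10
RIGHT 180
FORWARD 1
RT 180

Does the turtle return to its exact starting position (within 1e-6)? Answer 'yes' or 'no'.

Executing turtle program step by step:
Start: pos=(-6,-10), heading=45, pen down
FD 16: (-6,-10) -> (5.314,1.314) [heading=45, draw]
FD 11: (5.314,1.314) -> (13.092,9.092) [heading=45, draw]
PD: pen down
RT 180: heading 45 -> 225
RT 90: heading 225 -> 135
FD 1: (13.092,9.092) -> (12.385,9.799) [heading=135, draw]
FD 18: (12.385,9.799) -> (-0.343,22.527) [heading=135, draw]
PU: pen up
LT 180: heading 135 -> 315
FD 5: (-0.343,22.527) -> (3.192,18.991) [heading=315, move]
FD 10: (3.192,18.991) -> (10.263,11.92) [heading=315, move]
RT 180: heading 315 -> 135
FD 1: (10.263,11.92) -> (9.556,12.627) [heading=135, move]
RT 180: heading 135 -> 315
Final: pos=(9.556,12.627), heading=315, 4 segment(s) drawn

Start position: (-6, -10)
Final position: (9.556, 12.627)
Distance = 27.459; >= 1e-6 -> NOT closed

Answer: no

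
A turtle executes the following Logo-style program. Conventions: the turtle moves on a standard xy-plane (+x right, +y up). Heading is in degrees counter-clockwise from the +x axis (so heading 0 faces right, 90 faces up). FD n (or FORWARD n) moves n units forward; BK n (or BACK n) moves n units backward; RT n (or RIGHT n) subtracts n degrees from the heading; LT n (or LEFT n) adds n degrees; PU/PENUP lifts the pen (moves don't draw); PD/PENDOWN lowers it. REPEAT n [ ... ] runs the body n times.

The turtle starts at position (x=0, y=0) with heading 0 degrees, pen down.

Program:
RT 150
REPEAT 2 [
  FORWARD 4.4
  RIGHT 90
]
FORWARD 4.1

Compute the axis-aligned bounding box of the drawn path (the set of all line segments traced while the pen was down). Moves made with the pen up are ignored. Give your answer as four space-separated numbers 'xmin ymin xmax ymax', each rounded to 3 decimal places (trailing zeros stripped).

Answer: -6.011 -2.2 0 3.661

Derivation:
Executing turtle program step by step:
Start: pos=(0,0), heading=0, pen down
RT 150: heading 0 -> 210
REPEAT 2 [
  -- iteration 1/2 --
  FD 4.4: (0,0) -> (-3.811,-2.2) [heading=210, draw]
  RT 90: heading 210 -> 120
  -- iteration 2/2 --
  FD 4.4: (-3.811,-2.2) -> (-6.011,1.611) [heading=120, draw]
  RT 90: heading 120 -> 30
]
FD 4.1: (-6.011,1.611) -> (-2.46,3.661) [heading=30, draw]
Final: pos=(-2.46,3.661), heading=30, 3 segment(s) drawn

Segment endpoints: x in {-6.011, -3.811, -2.46, 0}, y in {-2.2, 0, 1.611, 3.661}
xmin=-6.011, ymin=-2.2, xmax=0, ymax=3.661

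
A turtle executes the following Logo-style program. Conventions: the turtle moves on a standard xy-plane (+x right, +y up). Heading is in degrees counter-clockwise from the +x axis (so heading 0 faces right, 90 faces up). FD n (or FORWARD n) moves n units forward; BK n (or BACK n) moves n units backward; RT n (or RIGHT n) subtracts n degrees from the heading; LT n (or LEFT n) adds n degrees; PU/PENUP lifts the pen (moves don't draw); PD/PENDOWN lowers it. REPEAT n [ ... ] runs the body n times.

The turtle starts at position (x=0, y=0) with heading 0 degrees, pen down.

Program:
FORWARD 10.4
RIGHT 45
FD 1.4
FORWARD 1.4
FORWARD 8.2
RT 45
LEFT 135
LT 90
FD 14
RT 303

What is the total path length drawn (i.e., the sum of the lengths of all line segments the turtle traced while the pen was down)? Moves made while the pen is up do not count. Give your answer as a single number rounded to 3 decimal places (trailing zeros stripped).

Executing turtle program step by step:
Start: pos=(0,0), heading=0, pen down
FD 10.4: (0,0) -> (10.4,0) [heading=0, draw]
RT 45: heading 0 -> 315
FD 1.4: (10.4,0) -> (11.39,-0.99) [heading=315, draw]
FD 1.4: (11.39,-0.99) -> (12.38,-1.98) [heading=315, draw]
FD 8.2: (12.38,-1.98) -> (18.178,-7.778) [heading=315, draw]
RT 45: heading 315 -> 270
LT 135: heading 270 -> 45
LT 90: heading 45 -> 135
FD 14: (18.178,-7.778) -> (8.279,2.121) [heading=135, draw]
RT 303: heading 135 -> 192
Final: pos=(8.279,2.121), heading=192, 5 segment(s) drawn

Segment lengths:
  seg 1: (0,0) -> (10.4,0), length = 10.4
  seg 2: (10.4,0) -> (11.39,-0.99), length = 1.4
  seg 3: (11.39,-0.99) -> (12.38,-1.98), length = 1.4
  seg 4: (12.38,-1.98) -> (18.178,-7.778), length = 8.2
  seg 5: (18.178,-7.778) -> (8.279,2.121), length = 14
Total = 35.4

Answer: 35.4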